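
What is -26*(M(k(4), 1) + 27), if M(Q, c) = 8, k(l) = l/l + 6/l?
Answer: -910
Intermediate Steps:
k(l) = 1 + 6/l
-26*(M(k(4), 1) + 27) = -26*(8 + 27) = -26*35 = -910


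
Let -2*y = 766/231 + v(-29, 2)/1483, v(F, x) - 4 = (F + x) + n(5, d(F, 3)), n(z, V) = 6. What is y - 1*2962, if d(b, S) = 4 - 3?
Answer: -2030534503/685146 ≈ -2963.7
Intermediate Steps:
d(b, S) = 1
v(F, x) = 10 + F + x (v(F, x) = 4 + ((F + x) + 6) = 4 + (6 + F + x) = 10 + F + x)
y = -1132051/685146 (y = -(766/231 + (10 - 29 + 2)/1483)/2 = -(766*(1/231) - 17*1/1483)/2 = -(766/231 - 17/1483)/2 = -½*1132051/342573 = -1132051/685146 ≈ -1.6523)
y - 1*2962 = -1132051/685146 - 1*2962 = -1132051/685146 - 2962 = -2030534503/685146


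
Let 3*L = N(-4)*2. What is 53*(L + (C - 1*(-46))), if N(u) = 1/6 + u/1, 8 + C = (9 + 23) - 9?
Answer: 27878/9 ≈ 3097.6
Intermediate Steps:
C = 15 (C = -8 + ((9 + 23) - 9) = -8 + (32 - 9) = -8 + 23 = 15)
N(u) = 1/6 + u (N(u) = 1*(1/6) + u*1 = 1/6 + u)
L = -23/9 (L = ((1/6 - 4)*2)/3 = (-23/6*2)/3 = (1/3)*(-23/3) = -23/9 ≈ -2.5556)
53*(L + (C - 1*(-46))) = 53*(-23/9 + (15 - 1*(-46))) = 53*(-23/9 + (15 + 46)) = 53*(-23/9 + 61) = 53*(526/9) = 27878/9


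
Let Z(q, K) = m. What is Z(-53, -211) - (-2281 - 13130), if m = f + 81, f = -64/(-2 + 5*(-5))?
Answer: 418348/27 ≈ 15494.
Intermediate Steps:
f = 64/27 (f = -64/(-2 - 25) = -64/(-27) = -64*(-1/27) = 64/27 ≈ 2.3704)
m = 2251/27 (m = 64/27 + 81 = 2251/27 ≈ 83.370)
Z(q, K) = 2251/27
Z(-53, -211) - (-2281 - 13130) = 2251/27 - (-2281 - 13130) = 2251/27 - 1*(-15411) = 2251/27 + 15411 = 418348/27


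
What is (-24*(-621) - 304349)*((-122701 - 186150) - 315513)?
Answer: 180719037980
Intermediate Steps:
(-24*(-621) - 304349)*((-122701 - 186150) - 315513) = (14904 - 304349)*(-308851 - 315513) = -289445*(-624364) = 180719037980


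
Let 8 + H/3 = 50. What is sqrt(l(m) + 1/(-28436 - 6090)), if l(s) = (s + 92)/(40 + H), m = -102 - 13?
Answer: I*sqrt(284511123214)/1432829 ≈ 0.37227*I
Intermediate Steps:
H = 126 (H = -24 + 3*50 = -24 + 150 = 126)
m = -115
l(s) = 46/83 + s/166 (l(s) = (s + 92)/(40 + 126) = (92 + s)/166 = (92 + s)*(1/166) = 46/83 + s/166)
sqrt(l(m) + 1/(-28436 - 6090)) = sqrt((46/83 + (1/166)*(-115)) + 1/(-28436 - 6090)) = sqrt((46/83 - 115/166) + 1/(-34526)) = sqrt(-23/166 - 1/34526) = sqrt(-198566/1432829) = I*sqrt(284511123214)/1432829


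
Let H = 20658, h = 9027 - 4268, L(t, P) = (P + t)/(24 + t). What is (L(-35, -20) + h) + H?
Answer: 25422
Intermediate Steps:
L(t, P) = (P + t)/(24 + t)
h = 4759
(L(-35, -20) + h) + H = ((-20 - 35)/(24 - 35) + 4759) + 20658 = (-55/(-11) + 4759) + 20658 = (-1/11*(-55) + 4759) + 20658 = (5 + 4759) + 20658 = 4764 + 20658 = 25422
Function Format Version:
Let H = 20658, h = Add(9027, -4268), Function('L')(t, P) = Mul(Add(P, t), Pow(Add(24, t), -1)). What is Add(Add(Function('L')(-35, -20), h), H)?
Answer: 25422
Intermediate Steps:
Function('L')(t, P) = Mul(Pow(Add(24, t), -1), Add(P, t))
h = 4759
Add(Add(Function('L')(-35, -20), h), H) = Add(Add(Mul(Pow(Add(24, -35), -1), Add(-20, -35)), 4759), 20658) = Add(Add(Mul(Pow(-11, -1), -55), 4759), 20658) = Add(Add(Mul(Rational(-1, 11), -55), 4759), 20658) = Add(Add(5, 4759), 20658) = Add(4764, 20658) = 25422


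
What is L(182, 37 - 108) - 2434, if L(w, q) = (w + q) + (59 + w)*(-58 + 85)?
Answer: 4184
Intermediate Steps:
L(w, q) = 1593 + q + 28*w (L(w, q) = (q + w) + (59 + w)*27 = (q + w) + (1593 + 27*w) = 1593 + q + 28*w)
L(182, 37 - 108) - 2434 = (1593 + (37 - 108) + 28*182) - 2434 = (1593 - 71 + 5096) - 2434 = 6618 - 2434 = 4184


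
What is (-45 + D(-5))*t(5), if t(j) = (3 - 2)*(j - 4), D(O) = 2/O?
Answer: -227/5 ≈ -45.400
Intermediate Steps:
t(j) = -4 + j (t(j) = 1*(-4 + j) = -4 + j)
(-45 + D(-5))*t(5) = (-45 + 2/(-5))*(-4 + 5) = (-45 + 2*(-⅕))*1 = (-45 - ⅖)*1 = -227/5*1 = -227/5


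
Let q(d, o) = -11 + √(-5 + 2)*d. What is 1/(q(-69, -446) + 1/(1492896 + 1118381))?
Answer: -25002146888914/32739176010444141 + 156831654126767*I*√3/32739176010444141 ≈ -0.00076368 + 0.0082971*I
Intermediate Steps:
q(d, o) = -11 + I*d*√3 (q(d, o) = -11 + √(-3)*d = -11 + (I*√3)*d = -11 + I*d*√3)
1/(q(-69, -446) + 1/(1492896 + 1118381)) = 1/((-11 + I*(-69)*√3) + 1/(1492896 + 1118381)) = 1/((-11 - 69*I*√3) + 1/2611277) = 1/(-28724046/2611277 - 69*I*√3)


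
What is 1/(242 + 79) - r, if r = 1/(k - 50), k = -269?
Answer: 640/102399 ≈ 0.0062501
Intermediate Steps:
r = -1/319 (r = 1/(-269 - 50) = 1/(-319) = -1/319 ≈ -0.0031348)
1/(242 + 79) - r = 1/(242 + 79) - 1*(-1/319) = 1/321 + 1/319 = 640/102399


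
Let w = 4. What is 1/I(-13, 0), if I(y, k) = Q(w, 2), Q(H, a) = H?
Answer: ¼ ≈ 0.25000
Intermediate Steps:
I(y, k) = 4
1/I(-13, 0) = 1/4 = ¼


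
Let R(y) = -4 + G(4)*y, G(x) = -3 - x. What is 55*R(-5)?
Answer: 1705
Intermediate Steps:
R(y) = -4 - 7*y (R(y) = -4 + (-3 - 1*4)*y = -4 + (-3 - 4)*y = -4 - 7*y)
55*R(-5) = 55*(-4 - 7*(-5)) = 55*(-4 + 35) = 55*31 = 1705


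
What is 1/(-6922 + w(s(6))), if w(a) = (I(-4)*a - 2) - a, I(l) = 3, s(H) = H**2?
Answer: -1/6852 ≈ -0.00014594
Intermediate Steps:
w(a) = -2 + 2*a (w(a) = (3*a - 2) - a = (-2 + 3*a) - a = -2 + 2*a)
1/(-6922 + w(s(6))) = 1/(-6922 + (-2 + 2*6**2)) = 1/(-6922 + (-2 + 2*36)) = 1/(-6922 + (-2 + 72)) = 1/(-6922 + 70) = 1/(-6852) = -1/6852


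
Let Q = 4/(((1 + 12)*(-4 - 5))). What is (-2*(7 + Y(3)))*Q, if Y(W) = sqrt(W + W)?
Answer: 56/117 + 8*sqrt(6)/117 ≈ 0.64612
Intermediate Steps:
Y(W) = sqrt(2)*sqrt(W) (Y(W) = sqrt(2*W) = sqrt(2)*sqrt(W))
Q = -4/117 (Q = 4/((13*(-9))) = 4/(-117) = 4*(-1/117) = -4/117 ≈ -0.034188)
(-2*(7 + Y(3)))*Q = -2*(7 + sqrt(2)*sqrt(3))*(-4/117) = -2*(7 + sqrt(6))*(-4/117) = (-14 - 2*sqrt(6))*(-4/117) = 56/117 + 8*sqrt(6)/117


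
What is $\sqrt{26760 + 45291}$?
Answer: $\sqrt{72051} \approx 268.42$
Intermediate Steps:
$\sqrt{26760 + 45291} = \sqrt{72051}$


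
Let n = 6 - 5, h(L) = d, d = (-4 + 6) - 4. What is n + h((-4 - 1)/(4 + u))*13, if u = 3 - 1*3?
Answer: -25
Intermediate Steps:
u = 0 (u = 3 - 3 = 0)
d = -2 (d = 2 - 4 = -2)
h(L) = -2
n = 1
n + h((-4 - 1)/(4 + u))*13 = 1 - 2*13 = 1 - 26 = -25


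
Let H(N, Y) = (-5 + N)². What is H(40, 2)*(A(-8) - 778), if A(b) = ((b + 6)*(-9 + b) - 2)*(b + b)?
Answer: -1580250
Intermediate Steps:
A(b) = 2*b*(-2 + (-9 + b)*(6 + b)) (A(b) = ((6 + b)*(-9 + b) - 2)*(2*b) = ((-9 + b)*(6 + b) - 2)*(2*b) = (-2 + (-9 + b)*(6 + b))*(2*b) = 2*b*(-2 + (-9 + b)*(6 + b)))
H(40, 2)*(A(-8) - 778) = (-5 + 40)²*(2*(-8)*(-56 + (-8)² - 3*(-8)) - 778) = 35²*(2*(-8)*(-56 + 64 + 24) - 778) = 1225*(2*(-8)*32 - 778) = 1225*(-512 - 778) = 1225*(-1290) = -1580250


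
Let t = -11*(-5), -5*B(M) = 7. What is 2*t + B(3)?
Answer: 543/5 ≈ 108.60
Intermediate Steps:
B(M) = -7/5 (B(M) = -⅕*7 = -7/5)
t = 55
2*t + B(3) = 2*55 - 7/5 = 110 - 7/5 = 543/5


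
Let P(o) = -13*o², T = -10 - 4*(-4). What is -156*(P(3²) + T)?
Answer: 163332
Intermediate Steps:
T = 6 (T = -10 + 16 = 6)
-156*(P(3²) + T) = -156*(-13*(3²)² + 6) = -156*(-13*9² + 6) = -156*(-13*81 + 6) = -156*(-1053 + 6) = -156*(-1047) = 163332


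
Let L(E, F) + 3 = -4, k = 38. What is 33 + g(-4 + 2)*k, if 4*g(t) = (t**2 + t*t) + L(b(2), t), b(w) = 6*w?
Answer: 85/2 ≈ 42.500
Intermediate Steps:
L(E, F) = -7 (L(E, F) = -3 - 4 = -7)
g(t) = -7/4 + t**2/2 (g(t) = ((t**2 + t*t) - 7)/4 = ((t**2 + t**2) - 7)/4 = (2*t**2 - 7)/4 = (-7 + 2*t**2)/4 = -7/4 + t**2/2)
33 + g(-4 + 2)*k = 33 + (-7/4 + (-4 + 2)**2/2)*38 = 33 + (-7/4 + (1/2)*(-2)**2)*38 = 33 + (-7/4 + (1/2)*4)*38 = 33 + (-7/4 + 2)*38 = 33 + (1/4)*38 = 33 + 19/2 = 85/2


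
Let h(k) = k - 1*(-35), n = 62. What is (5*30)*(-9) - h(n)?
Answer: -1447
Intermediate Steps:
h(k) = 35 + k (h(k) = k + 35 = 35 + k)
(5*30)*(-9) - h(n) = (5*30)*(-9) - (35 + 62) = 150*(-9) - 1*97 = -1350 - 97 = -1447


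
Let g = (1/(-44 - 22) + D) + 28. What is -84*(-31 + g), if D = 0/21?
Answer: 2786/11 ≈ 253.27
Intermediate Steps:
D = 0 (D = 0*(1/21) = 0)
g = 1847/66 (g = (1/(-44 - 22) + 0) + 28 = (1/(-66) + 0) + 28 = (-1/66 + 0) + 28 = -1/66 + 28 = 1847/66 ≈ 27.985)
-84*(-31 + g) = -84*(-31 + 1847/66) = -84*(-199/66) = 2786/11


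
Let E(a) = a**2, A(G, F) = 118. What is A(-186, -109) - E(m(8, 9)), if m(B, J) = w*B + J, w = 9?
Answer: -6443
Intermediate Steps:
m(B, J) = J + 9*B (m(B, J) = 9*B + J = J + 9*B)
A(-186, -109) - E(m(8, 9)) = 118 - (9 + 9*8)**2 = 118 - (9 + 72)**2 = 118 - 1*81**2 = 118 - 1*6561 = 118 - 6561 = -6443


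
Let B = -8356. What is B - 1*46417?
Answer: -54773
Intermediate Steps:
B - 1*46417 = -8356 - 1*46417 = -8356 - 46417 = -54773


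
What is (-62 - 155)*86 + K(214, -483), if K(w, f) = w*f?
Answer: -122024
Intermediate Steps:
K(w, f) = f*w
(-62 - 155)*86 + K(214, -483) = (-62 - 155)*86 - 483*214 = -217*86 - 103362 = -18662 - 103362 = -122024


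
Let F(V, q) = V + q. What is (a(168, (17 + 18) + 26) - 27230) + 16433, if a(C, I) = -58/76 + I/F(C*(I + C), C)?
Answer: -7927284641/734160 ≈ -10798.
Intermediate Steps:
a(C, I) = -29/38 + I/(C + C*(C + I)) (a(C, I) = -58/76 + I/(C*(I + C) + C) = -58*1/76 + I/(C*(C + I) + C) = -29/38 + I/(C + C*(C + I)))
(a(168, (17 + 18) + 26) - 27230) + 16433 = ((-29/38 + ((17 + 18) + 26)/(168 + 168**2 + 168*((17 + 18) + 26))) - 27230) + 16433 = ((-29/38 + (35 + 26)/(168 + 28224 + 168*(35 + 26))) - 27230) + 16433 = ((-29/38 + 61/(168 + 28224 + 168*61)) - 27230) + 16433 = ((-29/38 + 61/(168 + 28224 + 10248)) - 27230) + 16433 = ((-29/38 + 61/38640) - 27230) + 16433 = (-559121/734160 - 27230) + 16433 = -19991735921/734160 + 16433 = -7927284641/734160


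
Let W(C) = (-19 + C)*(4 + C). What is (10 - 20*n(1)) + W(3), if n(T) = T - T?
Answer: -102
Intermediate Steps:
n(T) = 0
(10 - 20*n(1)) + W(3) = (10 - 20*0) + (-76 + 3**2 - 15*3) = (10 + 0) + (-76 + 9 - 45) = 10 - 112 = -102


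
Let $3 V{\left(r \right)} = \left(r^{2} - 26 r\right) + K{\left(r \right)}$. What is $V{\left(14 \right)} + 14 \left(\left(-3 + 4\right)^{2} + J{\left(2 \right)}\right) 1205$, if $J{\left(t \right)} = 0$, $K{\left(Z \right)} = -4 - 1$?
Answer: $\frac{50437}{3} \approx 16812.0$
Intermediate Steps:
$K{\left(Z \right)} = -5$ ($K{\left(Z \right)} = -4 - 1 = -5$)
$V{\left(r \right)} = - \frac{5}{3} - \frac{26 r}{3} + \frac{r^{2}}{3}$ ($V{\left(r \right)} = \frac{\left(r^{2} - 26 r\right) - 5}{3} = \frac{-5 + r^{2} - 26 r}{3} = - \frac{5}{3} - \frac{26 r}{3} + \frac{r^{2}}{3}$)
$V{\left(14 \right)} + 14 \left(\left(-3 + 4\right)^{2} + J{\left(2 \right)}\right) 1205 = \left(- \frac{5}{3} - \frac{364}{3} + \frac{14^{2}}{3}\right) + 14 \left(\left(-3 + 4\right)^{2} + 0\right) 1205 = \left(- \frac{5}{3} - \frac{364}{3} + \frac{1}{3} \cdot 196\right) + 14 \left(1^{2} + 0\right) 1205 = \left(- \frac{5}{3} - \frac{364}{3} + \frac{196}{3}\right) + 14 \left(1 + 0\right) 1205 = - \frac{173}{3} + 14 \cdot 1 \cdot 1205 = - \frac{173}{3} + 14 \cdot 1205 = - \frac{173}{3} + 16870 = \frac{50437}{3}$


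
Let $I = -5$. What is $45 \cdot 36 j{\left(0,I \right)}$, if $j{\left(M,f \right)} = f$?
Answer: $-8100$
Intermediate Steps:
$45 \cdot 36 j{\left(0,I \right)} = 45 \cdot 36 \left(-5\right) = 1620 \left(-5\right) = -8100$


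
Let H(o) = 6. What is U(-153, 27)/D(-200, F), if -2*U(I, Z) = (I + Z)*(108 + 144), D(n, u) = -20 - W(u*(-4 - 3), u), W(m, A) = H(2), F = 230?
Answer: -7938/13 ≈ -610.62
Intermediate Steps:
W(m, A) = 6
D(n, u) = -26 (D(n, u) = -20 - 1*6 = -20 - 6 = -26)
U(I, Z) = -126*I - 126*Z (U(I, Z) = -(I + Z)*(108 + 144)/2 = -(I + Z)*252/2 = -(252*I + 252*Z)/2 = -126*I - 126*Z)
U(-153, 27)/D(-200, F) = (-126*(-153) - 126*27)/(-26) = (19278 - 3402)*(-1/26) = 15876*(-1/26) = -7938/13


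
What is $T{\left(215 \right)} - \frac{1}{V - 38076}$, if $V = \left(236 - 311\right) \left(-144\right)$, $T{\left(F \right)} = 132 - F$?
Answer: $- \frac{2263907}{27276} \approx -83.0$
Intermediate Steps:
$V = 10800$ ($V = \left(-75\right) \left(-144\right) = 10800$)
$T{\left(215 \right)} - \frac{1}{V - 38076} = \left(132 - 215\right) - \frac{1}{10800 - 38076} = \left(132 - 215\right) - \frac{1}{-27276} = -83 - - \frac{1}{27276} = -83 + \frac{1}{27276} = - \frac{2263907}{27276}$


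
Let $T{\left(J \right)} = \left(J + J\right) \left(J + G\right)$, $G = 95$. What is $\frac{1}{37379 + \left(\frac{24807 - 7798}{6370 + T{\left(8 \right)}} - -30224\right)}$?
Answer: $\frac{8018}{542057863} \approx 1.4792 \cdot 10^{-5}$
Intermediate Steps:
$T{\left(J \right)} = 2 J \left(95 + J\right)$ ($T{\left(J \right)} = \left(J + J\right) \left(J + 95\right) = 2 J \left(95 + J\right)$)
$\frac{1}{37379 + \left(\frac{24807 - 7798}{6370 + T{\left(8 \right)}} - -30224\right)} = \frac{1}{37379 + \left(\frac{24807 - 7798}{6370 + 2 \cdot 8 \left(95 + 8\right)} - -30224\right)} = \frac{1}{37379 + \left(\frac{17009}{6370 + 2 \cdot 8 \cdot 103} + 30224\right)} = \frac{1}{37379 + \left(\frac{17009}{6370 + 1648} + 30224\right)} = \frac{1}{37379 + \left(\frac{17009}{8018} + 30224\right)} = \frac{1}{37379 + \frac{242353041}{8018}} = \frac{1}{\frac{542057863}{8018}} = \frac{8018}{542057863}$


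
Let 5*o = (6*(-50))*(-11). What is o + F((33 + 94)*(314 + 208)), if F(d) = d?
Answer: 66954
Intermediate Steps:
o = 660 (o = ((6*(-50))*(-11))/5 = (-300*(-11))/5 = (⅕)*3300 = 660)
o + F((33 + 94)*(314 + 208)) = 660 + (33 + 94)*(314 + 208) = 660 + 127*522 = 660 + 66294 = 66954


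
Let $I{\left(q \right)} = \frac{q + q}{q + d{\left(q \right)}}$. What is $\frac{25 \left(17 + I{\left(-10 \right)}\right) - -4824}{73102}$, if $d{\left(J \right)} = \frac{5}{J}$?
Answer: $\frac{111229}{1535142} \approx 0.072455$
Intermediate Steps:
$I{\left(q \right)} = \frac{2 q}{q + \frac{5}{q}}$ ($I{\left(q \right)} = \frac{q + q}{q + \frac{5}{q}} = \frac{2 q}{q + \frac{5}{q}}$)
$\frac{25 \left(17 + I{\left(-10 \right)}\right) - -4824}{73102} = \frac{25 \left(17 + \frac{2 \left(-10\right)^{2}}{5 + \left(-10\right)^{2}}\right) - -4824}{73102} = \left(25 \left(17 + 2 \cdot 100 \frac{1}{5 + 100}\right) + 4824\right) \frac{1}{73102} = \left(25 \left(17 + 2 \cdot 100 \cdot \frac{1}{105}\right) + 4824\right) \frac{1}{73102} = \left(25 \left(17 + \frac{40}{21}\right) + 4824\right) \frac{1}{73102} = \left(25 \cdot \frac{397}{21} + 4824\right) \frac{1}{73102} = \left(\frac{9925}{21} + 4824\right) \frac{1}{73102} = \frac{111229}{21} \cdot \frac{1}{73102} = \frac{111229}{1535142}$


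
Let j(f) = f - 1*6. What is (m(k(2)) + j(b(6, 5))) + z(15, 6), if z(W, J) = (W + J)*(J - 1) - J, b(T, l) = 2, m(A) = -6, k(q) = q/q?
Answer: 89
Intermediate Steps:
k(q) = 1
j(f) = -6 + f (j(f) = f - 6 = -6 + f)
z(W, J) = -J + (-1 + J)*(J + W) (z(W, J) = (J + W)*(-1 + J) - J = (-1 + J)*(J + W) - J = -J + (-1 + J)*(J + W))
(m(k(2)) + j(b(6, 5))) + z(15, 6) = (-6 + (-6 + 2)) + (6² - 1*15 - 2*6 + 6*15) = (-6 - 4) + (36 - 15 - 12 + 90) = -10 + 99 = 89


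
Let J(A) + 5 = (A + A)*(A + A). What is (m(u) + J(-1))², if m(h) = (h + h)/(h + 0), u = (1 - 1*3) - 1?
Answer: 1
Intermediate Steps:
J(A) = -5 + 4*A² (J(A) = -5 + (A + A)*(A + A) = -5 + (2*A)*(2*A) = -5 + 4*A²)
u = -3 (u = (1 - 3) - 1 = -2 - 1 = -3)
m(h) = 2 (m(h) = (2*h)/h = 2)
(m(u) + J(-1))² = (2 + (-5 + 4*(-1)²))² = (2 + (-5 + 4*1))² = (2 + (-5 + 4))² = (2 - 1)² = 1² = 1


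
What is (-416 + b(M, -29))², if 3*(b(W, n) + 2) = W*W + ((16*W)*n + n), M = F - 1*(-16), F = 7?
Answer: 130553476/9 ≈ 1.4506e+7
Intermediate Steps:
M = 23 (M = 7 - 1*(-16) = 7 + 16 = 23)
b(W, n) = -2 + n/3 + W²/3 + 16*W*n/3 (b(W, n) = -2 + (W*W + ((16*W)*n + n))/3 = -2 + (W² + (16*W*n + n))/3 = -2 + (W² + (n + 16*W*n))/3 = -2 + (n + W² + 16*W*n)/3 = -2 + (n/3 + W²/3 + 16*W*n/3) = -2 + n/3 + W²/3 + 16*W*n/3)
(-416 + b(M, -29))² = (-416 + (-2 + (⅓)*(-29) + (⅓)*23² + (16/3)*23*(-29)))² = (-416 + (-2 - 29/3 + (⅓)*529 - 10672/3))² = (-416 + (-2 - 29/3 + 529/3 - 10672/3))² = (-416 - 10178/3)² = (-11426/3)² = 130553476/9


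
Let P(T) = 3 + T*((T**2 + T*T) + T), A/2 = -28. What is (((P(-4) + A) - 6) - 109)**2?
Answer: 78400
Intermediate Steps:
A = -56 (A = 2*(-28) = -56)
P(T) = 3 + T*(T + 2*T**2) (P(T) = 3 + T*((T**2 + T**2) + T) = 3 + T*(2*T**2 + T) = 3 + T*(T + 2*T**2))
(((P(-4) + A) - 6) - 109)**2 = ((((3 + (-4)**2 + 2*(-4)**3) - 56) - 6) - 109)**2 = ((((3 + 16 + 2*(-64)) - 56) - 6) - 109)**2 = ((((3 + 16 - 128) - 56) - 6) - 109)**2 = (((-109 - 56) - 6) - 109)**2 = ((-165 - 6) - 109)**2 = (-171 - 109)**2 = (-280)**2 = 78400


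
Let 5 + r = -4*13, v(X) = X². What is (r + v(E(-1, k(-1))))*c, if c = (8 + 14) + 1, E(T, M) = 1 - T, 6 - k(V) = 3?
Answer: -1219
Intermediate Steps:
k(V) = 3 (k(V) = 6 - 1*3 = 6 - 3 = 3)
c = 23 (c = 22 + 1 = 23)
r = -57 (r = -5 - 4*13 = -5 - 52 = -57)
(r + v(E(-1, k(-1))))*c = (-57 + (1 - 1*(-1))²)*23 = (-57 + (1 + 1)²)*23 = (-57 + 2²)*23 = (-57 + 4)*23 = -53*23 = -1219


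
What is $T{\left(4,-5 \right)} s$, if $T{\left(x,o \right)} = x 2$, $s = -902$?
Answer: $-7216$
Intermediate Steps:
$T{\left(x,o \right)} = 2 x$
$T{\left(4,-5 \right)} s = 2 \cdot 4 \left(-902\right) = 8 \left(-902\right) = -7216$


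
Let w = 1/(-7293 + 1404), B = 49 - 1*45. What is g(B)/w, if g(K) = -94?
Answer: 553566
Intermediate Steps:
B = 4 (B = 49 - 45 = 4)
w = -1/5889 (w = 1/(-5889) = -1/5889 ≈ -0.00016981)
g(B)/w = -94/(-1/5889) = -94*(-5889) = 553566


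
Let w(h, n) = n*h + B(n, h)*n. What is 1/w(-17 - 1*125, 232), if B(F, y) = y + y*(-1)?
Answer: -1/32944 ≈ -3.0355e-5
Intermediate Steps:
B(F, y) = 0 (B(F, y) = y - y = 0)
w(h, n) = h*n (w(h, n) = n*h + 0*n = h*n + 0 = h*n)
1/w(-17 - 1*125, 232) = 1/((-17 - 1*125)*232) = 1/((-17 - 125)*232) = 1/(-142*232) = 1/(-32944) = -1/32944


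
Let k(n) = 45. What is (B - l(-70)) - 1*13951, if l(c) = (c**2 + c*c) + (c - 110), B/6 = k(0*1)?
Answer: -23301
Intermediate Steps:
B = 270 (B = 6*45 = 270)
l(c) = -110 + c + 2*c**2 (l(c) = (c**2 + c**2) + (-110 + c) = 2*c**2 + (-110 + c) = -110 + c + 2*c**2)
(B - l(-70)) - 1*13951 = (270 - (-110 - 70 + 2*(-70)**2)) - 1*13951 = (270 - (-110 - 70 + 2*4900)) - 13951 = (270 - (-110 - 70 + 9800)) - 13951 = (270 - 1*9620) - 13951 = (270 - 9620) - 13951 = -9350 - 13951 = -23301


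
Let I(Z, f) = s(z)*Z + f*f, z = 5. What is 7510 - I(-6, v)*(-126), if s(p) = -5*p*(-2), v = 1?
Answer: -30164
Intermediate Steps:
s(p) = 10*p
I(Z, f) = f² + 50*Z (I(Z, f) = (10*5)*Z + f*f = 50*Z + f² = f² + 50*Z)
7510 - I(-6, v)*(-126) = 7510 - (1² + 50*(-6))*(-126) = 7510 - (1 - 300)*(-126) = 7510 - (-299)*(-126) = 7510 - 1*37674 = 7510 - 37674 = -30164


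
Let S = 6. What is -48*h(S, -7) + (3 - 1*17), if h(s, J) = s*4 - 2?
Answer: -1070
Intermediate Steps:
h(s, J) = -2 + 4*s (h(s, J) = 4*s - 2 = -2 + 4*s)
-48*h(S, -7) + (3 - 1*17) = -48*(-2 + 4*6) + (3 - 1*17) = -48*(-2 + 24) + (3 - 17) = -48*22 - 14 = -1056 - 14 = -1070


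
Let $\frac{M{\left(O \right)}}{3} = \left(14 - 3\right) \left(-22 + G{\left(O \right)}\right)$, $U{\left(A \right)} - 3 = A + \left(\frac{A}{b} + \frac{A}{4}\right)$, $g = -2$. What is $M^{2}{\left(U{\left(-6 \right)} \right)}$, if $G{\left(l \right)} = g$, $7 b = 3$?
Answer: $627264$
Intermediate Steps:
$b = \frac{3}{7}$ ($b = \frac{1}{7} \cdot 3 = \frac{3}{7} \approx 0.42857$)
$G{\left(l \right)} = -2$
$U{\left(A \right)} = 3 + \frac{43 A}{12}$ ($U{\left(A \right)} = 3 + \left(A + \left(\frac{A}{\frac{3}{7}} + \frac{A}{4}\right)\right) = 3 + \left(A + \left(A \frac{7}{3} + A \frac{1}{4}\right)\right) = 3 + \left(A + \left(\frac{7 A}{3} + \frac{A}{4}\right)\right) = 3 + \left(A + \frac{31 A}{12}\right) = 3 + \frac{43 A}{12}$)
$M{\left(O \right)} = -792$ ($M{\left(O \right)} = 3 \left(14 - 3\right) \left(-22 - 2\right) = 3 \cdot 11 \left(-24\right) = 3 \left(-264\right) = -792$)
$M^{2}{\left(U{\left(-6 \right)} \right)} = \left(-792\right)^{2} = 627264$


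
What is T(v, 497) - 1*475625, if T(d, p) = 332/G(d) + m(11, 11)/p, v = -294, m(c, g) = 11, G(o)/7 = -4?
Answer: -236391507/497 ≈ -4.7564e+5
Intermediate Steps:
G(o) = -28 (G(o) = 7*(-4) = -28)
T(d, p) = -83/7 + 11/p (T(d, p) = 332/(-28) + 11/p = 332*(-1/28) + 11/p = -83/7 + 11/p)
T(v, 497) - 1*475625 = (-83/7 + 11/497) - 1*475625 = (-83/7 + 11*(1/497)) - 475625 = (-83/7 + 11/497) - 475625 = -5882/497 - 475625 = -236391507/497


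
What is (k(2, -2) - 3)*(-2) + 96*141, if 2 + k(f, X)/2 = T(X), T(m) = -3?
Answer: 13562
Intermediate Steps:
k(f, X) = -10 (k(f, X) = -4 + 2*(-3) = -4 - 6 = -10)
(k(2, -2) - 3)*(-2) + 96*141 = (-10 - 3)*(-2) + 96*141 = -13*(-2) + 13536 = 26 + 13536 = 13562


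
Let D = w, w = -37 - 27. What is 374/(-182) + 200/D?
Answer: -3771/728 ≈ -5.1799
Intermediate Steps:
w = -64
D = -64
374/(-182) + 200/D = 374/(-182) + 200/(-64) = 374*(-1/182) + 200*(-1/64) = -187/91 - 25/8 = -3771/728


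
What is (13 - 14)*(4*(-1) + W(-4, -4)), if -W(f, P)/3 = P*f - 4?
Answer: 40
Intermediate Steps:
W(f, P) = 12 - 3*P*f (W(f, P) = -3*(P*f - 4) = -3*(-4 + P*f) = 12 - 3*P*f)
(13 - 14)*(4*(-1) + W(-4, -4)) = (13 - 14)*(4*(-1) + (12 - 3*(-4)*(-4))) = -(-4 + (12 - 48)) = -(-4 - 36) = -1*(-40) = 40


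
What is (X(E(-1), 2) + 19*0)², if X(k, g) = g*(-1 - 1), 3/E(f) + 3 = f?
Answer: 16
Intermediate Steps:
E(f) = 3/(-3 + f)
X(k, g) = -2*g (X(k, g) = g*(-2) = -2*g)
(X(E(-1), 2) + 19*0)² = (-2*2 + 19*0)² = (-4 + 0)² = (-4)² = 16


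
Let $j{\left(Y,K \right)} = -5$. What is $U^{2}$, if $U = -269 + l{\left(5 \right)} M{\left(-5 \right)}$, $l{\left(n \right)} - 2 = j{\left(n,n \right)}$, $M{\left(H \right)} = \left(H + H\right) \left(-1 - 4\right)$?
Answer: $175561$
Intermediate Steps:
$M{\left(H \right)} = - 10 H$ ($M{\left(H \right)} = 2 H \left(-5\right) = - 10 H$)
$l{\left(n \right)} = -3$ ($l{\left(n \right)} = 2 - 5 = -3$)
$U = -419$ ($U = -269 - 3 \left(\left(-10\right) \left(-5\right)\right) = -269 - 150 = -419$)
$U^{2} = \left(-419\right)^{2} = 175561$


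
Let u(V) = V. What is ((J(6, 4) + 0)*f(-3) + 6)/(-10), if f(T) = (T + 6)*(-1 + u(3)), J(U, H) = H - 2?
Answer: -9/5 ≈ -1.8000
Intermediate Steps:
J(U, H) = -2 + H
f(T) = 12 + 2*T (f(T) = (T + 6)*(-1 + 3) = (6 + T)*2 = 12 + 2*T)
((J(6, 4) + 0)*f(-3) + 6)/(-10) = (((-2 + 4) + 0)*(12 + 2*(-3)) + 6)/(-10) = -((2 + 0)*(12 - 6) + 6)/10 = -(2*6 + 6)/10 = -(12 + 6)/10 = -⅒*18 = -9/5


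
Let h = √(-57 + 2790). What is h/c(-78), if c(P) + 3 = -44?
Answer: -√2733/47 ≈ -1.1123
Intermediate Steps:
h = √2733 ≈ 52.278
c(P) = -47 (c(P) = -3 - 44 = -47)
h/c(-78) = √2733/(-47) = √2733*(-1/47) = -√2733/47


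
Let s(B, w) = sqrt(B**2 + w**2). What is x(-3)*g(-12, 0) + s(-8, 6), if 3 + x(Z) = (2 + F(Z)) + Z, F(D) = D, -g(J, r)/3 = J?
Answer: -242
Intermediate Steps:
g(J, r) = -3*J
x(Z) = -1 + 2*Z (x(Z) = -3 + ((2 + Z) + Z) = -3 + (2 + 2*Z) = -1 + 2*Z)
x(-3)*g(-12, 0) + s(-8, 6) = (-1 + 2*(-3))*(-3*(-12)) + sqrt((-8)**2 + 6**2) = (-1 - 6)*36 + sqrt(64 + 36) = -7*36 + sqrt(100) = -252 + 10 = -242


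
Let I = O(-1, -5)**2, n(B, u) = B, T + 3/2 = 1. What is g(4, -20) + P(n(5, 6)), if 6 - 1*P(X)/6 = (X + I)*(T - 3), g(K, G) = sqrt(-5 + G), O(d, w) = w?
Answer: 666 + 5*I ≈ 666.0 + 5.0*I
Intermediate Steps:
T = -1/2 (T = -3/2 + 1 = -1/2 ≈ -0.50000)
I = 25 (I = (-5)**2 = 25)
P(X) = 561 + 21*X (P(X) = 36 - 6*(X + 25)*(-1/2 - 3) = 36 - 6*(25 + X)*(-7)/2 = 36 - 6*(-175/2 - 7*X/2) = 36 + (525 + 21*X) = 561 + 21*X)
g(4, -20) + P(n(5, 6)) = sqrt(-5 - 20) + (561 + 21*5) = sqrt(-25) + (561 + 105) = 5*I + 666 = 666 + 5*I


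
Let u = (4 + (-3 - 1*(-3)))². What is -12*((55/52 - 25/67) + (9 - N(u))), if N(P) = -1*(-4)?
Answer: -59415/871 ≈ -68.215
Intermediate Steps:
u = 16 (u = (4 + (-3 + 3))² = (4 + 0)² = 4² = 16)
N(P) = 4
-12*((55/52 - 25/67) + (9 - N(u))) = -12*((55/52 - 25/67) + (9 - 1*4)) = -12*((55*(1/52) - 25*1/67) + (9 - 4)) = -12*((55/52 - 25/67) + 5) = -12*(2385/3484 + 5) = -12*19805/3484 = -59415/871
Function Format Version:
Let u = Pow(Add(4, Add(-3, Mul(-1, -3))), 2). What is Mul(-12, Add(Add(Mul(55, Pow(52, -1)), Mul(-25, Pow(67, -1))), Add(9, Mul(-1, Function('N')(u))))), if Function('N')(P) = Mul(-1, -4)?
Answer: Rational(-59415, 871) ≈ -68.215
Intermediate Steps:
u = 16 (u = Pow(Add(4, Add(-3, 3)), 2) = Pow(Add(4, 0), 2) = Pow(4, 2) = 16)
Function('N')(P) = 4
Mul(-12, Add(Add(Mul(55, Pow(52, -1)), Mul(-25, Pow(67, -1))), Add(9, Mul(-1, Function('N')(u))))) = Mul(-12, Add(Add(Mul(55, Pow(52, -1)), Mul(-25, Pow(67, -1))), Add(9, Mul(-1, 4)))) = Mul(-12, Add(Add(Mul(55, Rational(1, 52)), Mul(-25, Rational(1, 67))), Add(9, -4))) = Mul(-12, Add(Add(Rational(55, 52), Rational(-25, 67)), 5)) = Mul(-12, Add(Rational(2385, 3484), 5)) = Mul(-12, Rational(19805, 3484)) = Rational(-59415, 871)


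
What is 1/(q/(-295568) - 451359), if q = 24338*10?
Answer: -73892/33351880073 ≈ -2.2155e-6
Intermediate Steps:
q = 243380
1/(q/(-295568) - 451359) = 1/(243380/(-295568) - 451359) = 1/(243380*(-1/295568) - 451359) = 1/(-60845/73892 - 451359) = 1/(-33351880073/73892) = -73892/33351880073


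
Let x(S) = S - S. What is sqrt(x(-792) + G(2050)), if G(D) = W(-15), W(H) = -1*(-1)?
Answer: 1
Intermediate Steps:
x(S) = 0
W(H) = 1
G(D) = 1
sqrt(x(-792) + G(2050)) = sqrt(0 + 1) = sqrt(1) = 1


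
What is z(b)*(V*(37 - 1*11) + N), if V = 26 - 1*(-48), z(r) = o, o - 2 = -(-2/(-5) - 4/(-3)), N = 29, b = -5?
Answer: 2604/5 ≈ 520.80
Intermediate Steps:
o = 4/15 (o = 2 - (-2/(-5) - 4/(-3)) = 2 - (-2*(-⅕) - 4*(-⅓)) = 2 - (⅖ + 4/3) = 2 - 1*26/15 = 2 - 26/15 = 4/15 ≈ 0.26667)
z(r) = 4/15
V = 74 (V = 26 + 48 = 74)
z(b)*(V*(37 - 1*11) + N) = 4*(74*(37 - 1*11) + 29)/15 = 4*(74*(37 - 11) + 29)/15 = 4*(74*26 + 29)/15 = 4*(1924 + 29)/15 = (4/15)*1953 = 2604/5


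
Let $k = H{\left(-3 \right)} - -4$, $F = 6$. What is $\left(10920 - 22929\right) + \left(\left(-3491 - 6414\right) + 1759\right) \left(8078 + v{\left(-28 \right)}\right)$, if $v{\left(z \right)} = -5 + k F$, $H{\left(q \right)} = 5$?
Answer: $-66214551$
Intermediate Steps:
$k = 9$ ($k = 5 - -4 = 5 + 4 = 9$)
$v{\left(z \right)} = 49$ ($v{\left(z \right)} = -5 + 9 \cdot 6 = -5 + 54 = 49$)
$\left(10920 - 22929\right) + \left(\left(-3491 - 6414\right) + 1759\right) \left(8078 + v{\left(-28 \right)}\right) = \left(10920 - 22929\right) + \left(\left(-3491 - 6414\right) + 1759\right) \left(8078 + 49\right) = -12009 + \left(\left(-3491 - 6414\right) + 1759\right) 8127 = -12009 + \left(-9905 + 1759\right) 8127 = -12009 - 66202542 = -66214551$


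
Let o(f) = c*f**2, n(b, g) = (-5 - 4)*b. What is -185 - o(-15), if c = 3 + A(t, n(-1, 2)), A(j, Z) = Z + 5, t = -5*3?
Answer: -4010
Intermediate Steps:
t = -15
n(b, g) = -9*b
A(j, Z) = 5 + Z
c = 17 (c = 3 + (5 - 9*(-1)) = 3 + (5 + 9) = 3 + 14 = 17)
o(f) = 17*f**2
-185 - o(-15) = -185 - 17*(-15)**2 = -185 - 17*225 = -185 - 1*3825 = -185 - 3825 = -4010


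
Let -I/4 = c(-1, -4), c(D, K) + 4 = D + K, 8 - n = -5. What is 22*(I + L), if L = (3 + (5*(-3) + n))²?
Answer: 814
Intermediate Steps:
n = 13 (n = 8 - 1*(-5) = 8 + 5 = 13)
c(D, K) = -4 + D + K (c(D, K) = -4 + (D + K) = -4 + D + K)
I = 36 (I = -4*(-4 - 1 - 4) = -4*(-9) = 36)
L = 1 (L = (3 + (5*(-3) + 13))² = (3 + (-15 + 13))² = (3 - 2)² = 1² = 1)
22*(I + L) = 22*(36 + 1) = 22*37 = 814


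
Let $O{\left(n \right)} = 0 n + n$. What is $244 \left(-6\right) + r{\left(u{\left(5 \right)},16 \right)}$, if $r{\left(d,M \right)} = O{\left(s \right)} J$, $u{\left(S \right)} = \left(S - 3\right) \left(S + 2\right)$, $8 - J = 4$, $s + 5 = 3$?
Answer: $-1472$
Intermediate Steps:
$s = -2$ ($s = -5 + 3 = -2$)
$O{\left(n \right)} = n$ ($O{\left(n \right)} = 0 + n = n$)
$J = 4$ ($J = 8 - 4 = 4$)
$u{\left(S \right)} = \left(-3 + S\right) \left(2 + S\right)$
$r{\left(d,M \right)} = -8$ ($r{\left(d,M \right)} = \left(-2\right) 4 = -8$)
$244 \left(-6\right) + r{\left(u{\left(5 \right)},16 \right)} = 244 \left(-6\right) - 8 = -1464 - 8 = -1472$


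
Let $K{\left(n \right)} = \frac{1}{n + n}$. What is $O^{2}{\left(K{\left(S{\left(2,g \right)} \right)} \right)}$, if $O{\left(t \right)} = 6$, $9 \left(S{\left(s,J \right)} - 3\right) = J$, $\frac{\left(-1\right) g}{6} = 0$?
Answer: $36$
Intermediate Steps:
$g = 0$ ($g = \left(-6\right) 0 = 0$)
$S{\left(s,J \right)} = 3 + \frac{J}{9}$
$K{\left(n \right)} = \frac{1}{2 n}$
$O^{2}{\left(K{\left(S{\left(2,g \right)} \right)} \right)} = 6^{2} = 36$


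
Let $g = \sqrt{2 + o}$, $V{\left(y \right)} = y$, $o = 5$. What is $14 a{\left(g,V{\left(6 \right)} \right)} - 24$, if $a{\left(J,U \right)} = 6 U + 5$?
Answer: $550$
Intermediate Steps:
$g = \sqrt{7}$ ($g = \sqrt{2 + 5} = \sqrt{7} \approx 2.6458$)
$a{\left(J,U \right)} = 5 + 6 U$
$14 a{\left(g,V{\left(6 \right)} \right)} - 24 = 14 \left(5 + 6 \cdot 6\right) - 24 = 14 \left(5 + 36\right) - 24 = 14 \cdot 41 - 24 = 574 - 24 = 550$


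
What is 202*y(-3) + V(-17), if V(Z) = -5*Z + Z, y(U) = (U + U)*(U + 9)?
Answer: -7204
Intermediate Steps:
y(U) = 2*U*(9 + U) (y(U) = (2*U)*(9 + U) = 2*U*(9 + U))
V(Z) = -4*Z
202*y(-3) + V(-17) = 202*(2*(-3)*(9 - 3)) - 4*(-17) = 202*(2*(-3)*6) + 68 = 202*(-36) + 68 = -7272 + 68 = -7204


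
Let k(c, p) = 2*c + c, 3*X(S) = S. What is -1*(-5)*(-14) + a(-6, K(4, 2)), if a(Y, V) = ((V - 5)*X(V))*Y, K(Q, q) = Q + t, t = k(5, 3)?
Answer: -602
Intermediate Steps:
X(S) = S/3
k(c, p) = 3*c
t = 15 (t = 3*5 = 15)
K(Q, q) = 15 + Q (K(Q, q) = Q + 15 = 15 + Q)
a(Y, V) = V*Y*(-5 + V)/3 (a(Y, V) = ((V - 5)*(V/3))*Y = ((-5 + V)*(V/3))*Y = (V*(-5 + V)/3)*Y = V*Y*(-5 + V)/3)
-1*(-5)*(-14) + a(-6, K(4, 2)) = -1*(-5)*(-14) + (1/3)*(15 + 4)*(-6)*(-5 + (15 + 4)) = 5*(-14) + (1/3)*19*(-6)*(-5 + 19) = -70 + (1/3)*19*(-6)*14 = -70 - 532 = -602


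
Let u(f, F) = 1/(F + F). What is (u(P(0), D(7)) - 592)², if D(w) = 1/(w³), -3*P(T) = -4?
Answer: 707281/4 ≈ 1.7682e+5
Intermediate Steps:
P(T) = 4/3 (P(T) = -⅓*(-4) = 4/3)
D(w) = w⁻³
u(f, F) = 1/(2*F)
(u(P(0), D(7)) - 592)² = (1/(2*(7⁻³)) - 592)² = (1/(2*(1/343)) - 592)² = ((½)*343 - 592)² = (343/2 - 592)² = (-841/2)² = 707281/4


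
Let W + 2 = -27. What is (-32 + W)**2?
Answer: 3721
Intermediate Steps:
W = -29 (W = -2 - 27 = -29)
(-32 + W)**2 = (-32 - 29)**2 = (-61)**2 = 3721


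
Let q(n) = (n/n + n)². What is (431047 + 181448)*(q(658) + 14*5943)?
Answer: 316955750085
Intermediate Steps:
q(n) = (1 + n)²
(431047 + 181448)*(q(658) + 14*5943) = (431047 + 181448)*((1 + 658)² + 14*5943) = 612495*(659² + 83202) = 612495*(434281 + 83202) = 612495*517483 = 316955750085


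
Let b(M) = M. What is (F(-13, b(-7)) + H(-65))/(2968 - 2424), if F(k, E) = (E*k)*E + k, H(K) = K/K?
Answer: -649/544 ≈ -1.1930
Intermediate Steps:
H(K) = 1
F(k, E) = k + k*E**2 (F(k, E) = k*E**2 + k = k + k*E**2)
(F(-13, b(-7)) + H(-65))/(2968 - 2424) = (-13*(1 + (-7)**2) + 1)/(2968 - 2424) = (-13*(1 + 49) + 1)/544 = (-13*50 + 1)*(1/544) = (-650 + 1)*(1/544) = -649*1/544 = -649/544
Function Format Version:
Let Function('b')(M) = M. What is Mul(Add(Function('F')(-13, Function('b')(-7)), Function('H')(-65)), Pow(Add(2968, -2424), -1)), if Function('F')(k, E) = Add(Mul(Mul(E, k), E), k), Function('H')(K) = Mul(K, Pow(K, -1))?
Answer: Rational(-649, 544) ≈ -1.1930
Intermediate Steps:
Function('H')(K) = 1
Function('F')(k, E) = Add(k, Mul(k, Pow(E, 2))) (Function('F')(k, E) = Add(Mul(k, Pow(E, 2)), k) = Add(k, Mul(k, Pow(E, 2))))
Mul(Add(Function('F')(-13, Function('b')(-7)), Function('H')(-65)), Pow(Add(2968, -2424), -1)) = Mul(Add(Mul(-13, Add(1, Pow(-7, 2))), 1), Pow(Add(2968, -2424), -1)) = Mul(Add(Mul(-13, Add(1, 49)), 1), Pow(544, -1)) = Mul(Add(Mul(-13, 50), 1), Rational(1, 544)) = Mul(Add(-650, 1), Rational(1, 544)) = Mul(-649, Rational(1, 544)) = Rational(-649, 544)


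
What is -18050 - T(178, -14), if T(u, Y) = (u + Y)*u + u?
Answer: -47420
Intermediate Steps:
T(u, Y) = u + u*(Y + u) (T(u, Y) = (Y + u)*u + u = u*(Y + u) + u = u + u*(Y + u))
-18050 - T(178, -14) = -18050 - 178*(1 - 14 + 178) = -18050 - 178*165 = -18050 - 1*29370 = -18050 - 29370 = -47420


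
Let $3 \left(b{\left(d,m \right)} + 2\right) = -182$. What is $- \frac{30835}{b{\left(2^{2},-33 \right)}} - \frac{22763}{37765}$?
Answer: $\frac{268397837}{546140} \approx 491.45$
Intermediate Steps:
$b{\left(d,m \right)} = - \frac{188}{3}$ ($b{\left(d,m \right)} = -2 + \frac{1}{3} \left(-182\right) = -2 - \frac{182}{3} = - \frac{188}{3}$)
$- \frac{30835}{b{\left(2^{2},-33 \right)}} - \frac{22763}{37765} = - \frac{30835}{- \frac{188}{3}} - \frac{22763}{37765} = \left(-30835\right) \left(- \frac{3}{188}\right) - \frac{1751}{2905} = \frac{92505}{188} - \frac{1751}{2905} = \frac{268397837}{546140}$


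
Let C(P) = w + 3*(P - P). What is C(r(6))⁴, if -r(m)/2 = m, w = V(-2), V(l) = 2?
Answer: 16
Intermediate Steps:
w = 2
r(m) = -2*m
C(P) = 2 (C(P) = 2 + 3*(P - P) = 2 + 3*0 = 2 + 0 = 2)
C(r(6))⁴ = 2⁴ = 16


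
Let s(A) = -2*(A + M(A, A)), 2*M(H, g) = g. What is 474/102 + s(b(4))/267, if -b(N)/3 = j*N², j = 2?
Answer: 8663/1513 ≈ 5.7257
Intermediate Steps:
M(H, g) = g/2
b(N) = -6*N²
s(A) = -3*A (s(A) = -2*(A + A/2) = -3*A)
474/102 + s(b(4))/267 = 474/102 - (-18)*4²/267 = 474*(1/102) - (-18)*16*(1/267) = 79/17 - 3*(-96)*(1/267) = 79/17 + 288*(1/267) = 79/17 + 96/89 = 8663/1513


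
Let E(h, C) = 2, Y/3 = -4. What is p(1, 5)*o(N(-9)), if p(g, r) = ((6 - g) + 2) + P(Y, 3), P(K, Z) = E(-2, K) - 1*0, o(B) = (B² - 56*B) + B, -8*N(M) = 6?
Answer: 6021/16 ≈ 376.31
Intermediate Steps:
N(M) = -¾ (N(M) = -⅛*6 = -¾)
Y = -12 (Y = 3*(-4) = -12)
o(B) = B² - 55*B
P(K, Z) = 2 (P(K, Z) = 2 - 1*0 = 2 + 0 = 2)
p(g, r) = 10 - g (p(g, r) = ((6 - g) + 2) + 2 = (8 - g) + 2 = 10 - g)
p(1, 5)*o(N(-9)) = (10 - 1*1)*(-3*(-55 - ¾)/4) = (10 - 1)*(-¾*(-223/4)) = 9*(669/16) = 6021/16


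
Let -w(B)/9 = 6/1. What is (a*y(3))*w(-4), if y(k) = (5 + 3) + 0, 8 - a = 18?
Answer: 4320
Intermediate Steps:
a = -10 (a = 8 - 1*18 = 8 - 18 = -10)
w(B) = -54 (w(B) = -54/1 = -54)
y(k) = 8 (y(k) = 8 + 0 = 8)
(a*y(3))*w(-4) = -10*8*(-54) = -80*(-54) = 4320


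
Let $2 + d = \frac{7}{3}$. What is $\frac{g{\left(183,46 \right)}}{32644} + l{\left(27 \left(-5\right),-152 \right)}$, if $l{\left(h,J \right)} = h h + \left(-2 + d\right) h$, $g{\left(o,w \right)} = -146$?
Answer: $\frac{301140827}{16322} \approx 18450.0$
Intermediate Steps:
$d = \frac{1}{3}$ ($d = -2 + \frac{7}{3} = \frac{1}{3} \approx 0.33333$)
$l{\left(h,J \right)} = h^{2} - \frac{5 h}{3}$ ($l{\left(h,J \right)} = h h + \left(-2 + \frac{1}{3}\right) h = h^{2} - \frac{5 h}{3}$)
$\frac{g{\left(183,46 \right)}}{32644} + l{\left(27 \left(-5\right),-152 \right)} = - \frac{146}{32644} + \frac{27 \left(-5\right) \left(-5 + 3 \cdot 27 \left(-5\right)\right)}{3} = \left(-146\right) \frac{1}{32644} + \frac{1}{3} \left(-135\right) \left(-5 + 3 \left(-135\right)\right) = - \frac{73}{16322} + \frac{1}{3} \left(-135\right) \left(-5 - 405\right) = - \frac{73}{16322} + \frac{1}{3} \left(-135\right) \left(-410\right) = - \frac{73}{16322} + 18450 = \frac{301140827}{16322}$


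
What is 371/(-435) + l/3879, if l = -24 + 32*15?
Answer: -137861/187485 ≈ -0.73532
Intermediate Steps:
l = 456 (l = -24 + 480 = 456)
371/(-435) + l/3879 = 371/(-435) + 456/3879 = 371*(-1/435) + 456*(1/3879) = -371/435 + 152/1293 = -137861/187485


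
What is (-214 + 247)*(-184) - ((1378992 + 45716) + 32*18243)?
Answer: -2014556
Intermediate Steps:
(-214 + 247)*(-184) - ((1378992 + 45716) + 32*18243) = 33*(-184) - (1424708 + 583776) = -6072 - 1*2008484 = -6072 - 2008484 = -2014556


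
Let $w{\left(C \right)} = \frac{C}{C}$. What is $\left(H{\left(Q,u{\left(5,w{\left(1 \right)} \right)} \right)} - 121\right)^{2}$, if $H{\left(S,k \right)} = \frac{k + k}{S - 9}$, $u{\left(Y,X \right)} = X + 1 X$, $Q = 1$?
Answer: $\frac{59049}{4} \approx 14762.0$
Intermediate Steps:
$w{\left(C \right)} = 1$
$u{\left(Y,X \right)} = 2 X$ ($u{\left(Y,X \right)} = X + X = 2 X$)
$H{\left(S,k \right)} = \frac{2 k}{-9 + S}$
$\left(H{\left(Q,u{\left(5,w{\left(1 \right)} \right)} \right)} - 121\right)^{2} = \left(\frac{2 \cdot 2 \cdot 1}{-9 + 1} - 121\right)^{2} = \left(2 \cdot 2 \frac{1}{-8} - 121\right)^{2} = \left(2 \cdot 2 \left(- \frac{1}{8}\right) - 121\right)^{2} = \left(- \frac{1}{2} - 121\right)^{2} = \left(- \frac{243}{2}\right)^{2} = \frac{59049}{4}$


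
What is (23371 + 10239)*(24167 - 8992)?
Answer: 510031750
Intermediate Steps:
(23371 + 10239)*(24167 - 8992) = 33610*15175 = 510031750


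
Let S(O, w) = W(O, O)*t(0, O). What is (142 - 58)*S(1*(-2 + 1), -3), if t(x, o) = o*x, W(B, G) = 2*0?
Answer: 0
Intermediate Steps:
W(B, G) = 0
S(O, w) = 0 (S(O, w) = 0*(O*0) = 0*0 = 0)
(142 - 58)*S(1*(-2 + 1), -3) = (142 - 58)*0 = 84*0 = 0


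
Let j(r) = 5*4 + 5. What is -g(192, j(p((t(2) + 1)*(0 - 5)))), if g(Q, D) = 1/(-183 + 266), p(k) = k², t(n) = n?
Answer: -1/83 ≈ -0.012048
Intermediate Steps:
j(r) = 25 (j(r) = 20 + 5 = 25)
g(Q, D) = 1/83
-g(192, j(p((t(2) + 1)*(0 - 5)))) = -1*1/83 = -1/83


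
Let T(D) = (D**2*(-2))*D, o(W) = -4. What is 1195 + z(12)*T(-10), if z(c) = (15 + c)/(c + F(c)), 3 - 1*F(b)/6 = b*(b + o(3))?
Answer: 99745/91 ≈ 1096.1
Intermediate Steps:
F(b) = 18 - 6*b*(-4 + b) (F(b) = 18 - 6*b*(b - 4) = 18 - 6*b*(-4 + b))
T(D) = -2*D**3 (T(D) = (-2*D**2)*D = -2*D**3)
z(c) = (15 + c)/(18 - 6*c**2 + 25*c) (z(c) = (15 + c)/(c + (18 - 6*c**2 + 24*c)) = (15 + c)/(18 - 6*c**2 + 25*c))
1195 + z(12)*T(-10) = 1195 + ((-15 - 1*12)/(-18 - 25*12 + 6*12**2))*(-2*(-10)**3) = 1195 + ((-15 - 12)/(-18 - 300 + 6*144))*(-2*(-1000)) = 1195 + (-27/(-18 - 300 + 864))*2000 = 1195 + (-27/546)*2000 = 1195 + ((1/546)*(-27))*2000 = 1195 - 9/182*2000 = 1195 - 9000/91 = 99745/91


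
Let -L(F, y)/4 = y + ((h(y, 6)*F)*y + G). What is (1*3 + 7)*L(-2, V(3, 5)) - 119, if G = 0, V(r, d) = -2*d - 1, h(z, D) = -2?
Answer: 2081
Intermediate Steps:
V(r, d) = -1 - 2*d
L(F, y) = -4*y + 8*F*y (L(F, y) = -4*(y + ((-2*F)*y + 0)) = -4*(y + (-2*F*y + 0)) = -4*(y - 2*F*y) = -4*y + 8*F*y)
(1*3 + 7)*L(-2, V(3, 5)) - 119 = (1*3 + 7)*(4*(-1 - 2*5)*(-1 + 2*(-2))) - 119 = (3 + 7)*(4*(-1 - 10)*(-1 - 4)) - 119 = 10*(4*(-11)*(-5)) - 119 = 10*220 - 119 = 2200 - 119 = 2081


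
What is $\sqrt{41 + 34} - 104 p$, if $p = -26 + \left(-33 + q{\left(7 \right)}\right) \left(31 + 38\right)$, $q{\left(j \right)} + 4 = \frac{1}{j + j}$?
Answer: $\frac{1873924}{7} + 5 \sqrt{3} \approx 2.6771 \cdot 10^{5}$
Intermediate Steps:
$q{\left(j \right)} = -4 + \frac{1}{2 j}$ ($q{\left(j \right)} = -4 + \frac{1}{j + j} = -4 + \frac{1}{2 j}$)
$p = - \frac{36037}{14}$ ($p = -26 + \left(-33 - \left(4 - \frac{1}{2 \cdot 7}\right)\right) \left(31 + 38\right) = -26 + \left(-33 + \left(-4 + \frac{1}{2} \cdot \frac{1}{7}\right)\right) 69 = -26 + \left(-33 + \left(-4 + \frac{1}{14}\right)\right) 69 = -26 + \left(-33 - \frac{55}{14}\right) 69 = -26 - \frac{35673}{14} = - \frac{36037}{14} \approx -2574.1$)
$\sqrt{41 + 34} - 104 p = \sqrt{41 + 34} - - \frac{1873924}{7} = \sqrt{75} + \frac{1873924}{7} = 5 \sqrt{3} + \frac{1873924}{7} = \frac{1873924}{7} + 5 \sqrt{3}$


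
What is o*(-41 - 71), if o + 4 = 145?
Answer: -15792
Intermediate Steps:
o = 141 (o = -4 + 145 = 141)
o*(-41 - 71) = 141*(-41 - 71) = 141*(-112) = -15792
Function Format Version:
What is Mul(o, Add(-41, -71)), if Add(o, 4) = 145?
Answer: -15792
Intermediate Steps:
o = 141 (o = Add(-4, 145) = 141)
Mul(o, Add(-41, -71)) = Mul(141, Add(-41, -71)) = Mul(141, -112) = -15792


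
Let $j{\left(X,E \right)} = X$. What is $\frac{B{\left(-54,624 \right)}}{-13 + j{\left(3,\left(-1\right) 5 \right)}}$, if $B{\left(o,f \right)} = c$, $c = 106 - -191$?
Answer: $- \frac{297}{10} \approx -29.7$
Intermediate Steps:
$c = 297$ ($c = 106 + 191 = 297$)
$B{\left(o,f \right)} = 297$
$\frac{B{\left(-54,624 \right)}}{-13 + j{\left(3,\left(-1\right) 5 \right)}} = \frac{297}{-13 + 3} = \frac{297}{-10} = 297 \left(- \frac{1}{10}\right) = - \frac{297}{10}$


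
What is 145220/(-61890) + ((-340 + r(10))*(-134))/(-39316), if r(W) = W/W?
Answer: -426044233/121663362 ≈ -3.5018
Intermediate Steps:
r(W) = 1
145220/(-61890) + ((-340 + r(10))*(-134))/(-39316) = 145220/(-61890) + ((-340 + 1)*(-134))/(-39316) = 145220*(-1/61890) - 339*(-134)*(-1/39316) = -14522/6189 + 45426*(-1/39316) = -14522/6189 - 22713/19658 = -426044233/121663362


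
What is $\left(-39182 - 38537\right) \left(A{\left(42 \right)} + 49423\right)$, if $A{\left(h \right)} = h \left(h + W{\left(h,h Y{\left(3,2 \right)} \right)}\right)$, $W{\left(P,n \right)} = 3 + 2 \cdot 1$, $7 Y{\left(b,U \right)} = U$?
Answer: $-3994523443$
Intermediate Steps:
$Y{\left(b,U \right)} = \frac{U}{7}$
$W{\left(P,n \right)} = 5$ ($W{\left(P,n \right)} = 3 + 2 = 5$)
$A{\left(h \right)} = h \left(5 + h\right)$ ($A{\left(h \right)} = h \left(h + 5\right) = h \left(5 + h\right)$)
$\left(-39182 - 38537\right) \left(A{\left(42 \right)} + 49423\right) = \left(-39182 - 38537\right) \left(42 \left(5 + 42\right) + 49423\right) = - 77719 \left(42 \cdot 47 + 49423\right) = - 77719 \left(1974 + 49423\right) = \left(-77719\right) 51397 = -3994523443$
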